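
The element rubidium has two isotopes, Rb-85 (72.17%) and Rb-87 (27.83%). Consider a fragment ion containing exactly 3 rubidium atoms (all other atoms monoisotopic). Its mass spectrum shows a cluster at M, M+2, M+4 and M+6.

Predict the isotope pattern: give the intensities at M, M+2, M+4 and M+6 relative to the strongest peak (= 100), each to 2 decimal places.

86.44 : 100.00 : 38.56 : 4.96

Each Rb atom is independently Rb-85 (p = 0.7217) or Rb-87 (q = 0.2783); the cluster is the binomial expansion (p + q)^3.
P(M) = 0.7217^3 = 0.375898
P(M+2) = 3 × 0.7217^2 × 0.2783^1 = 0.434858
P(M+4) = 3 × 0.7217^1 × 0.2783^2 = 0.167689
P(M+6) = 0.2783^3 = 0.021555
The M+2 peak is largest (0.434858); scaling to 100 gives 86.44 : 100.00 : 38.56 : 4.96.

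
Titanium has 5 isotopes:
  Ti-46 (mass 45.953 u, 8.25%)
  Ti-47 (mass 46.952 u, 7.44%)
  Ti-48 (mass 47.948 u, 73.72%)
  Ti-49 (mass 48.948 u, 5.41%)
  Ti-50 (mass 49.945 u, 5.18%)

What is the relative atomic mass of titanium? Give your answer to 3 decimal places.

47.867 u

The abundance-weighted mean is 0.0825 × 45.953 + 0.0744 × 46.952 + 0.7372 × 47.948 + 0.0541 × 48.948 + 0.0518 × 49.945
= 3.7911 + 3.4932 + 35.3473 + 2.6481 + 2.5872 = 47.8669 u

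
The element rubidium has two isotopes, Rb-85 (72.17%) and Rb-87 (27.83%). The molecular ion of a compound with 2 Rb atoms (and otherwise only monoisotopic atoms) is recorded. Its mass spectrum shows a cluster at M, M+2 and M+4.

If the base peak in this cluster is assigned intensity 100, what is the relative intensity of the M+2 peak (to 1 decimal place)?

77.1

(0.7217 + 0.2783)^2 gives M 0.5209, M+2 0.4017, M+4 0.0775; the largest is M.
P(M) = C(2,0) × 0.7217^2 × 0.2783^0 = 1 × 0.52085089 × 1.0000 = 0.520851 (base)
P(M+2) = C(2,1) × 0.7217^1 × 0.2783^1 = 2 × 0.7217 × 0.2783 = 0.401698
Relative intensity = 0.401698 / 0.520851 × 100 = 77.1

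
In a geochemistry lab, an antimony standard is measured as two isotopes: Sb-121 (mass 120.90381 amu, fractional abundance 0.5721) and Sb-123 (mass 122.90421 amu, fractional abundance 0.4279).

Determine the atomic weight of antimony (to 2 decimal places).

Weight each isotope mass by its fractional abundance: 0.5721 × 120.90381 + 0.4279 × 122.90421
= 69.169070 + 52.590711 = 121.759781 amu

121.76 amu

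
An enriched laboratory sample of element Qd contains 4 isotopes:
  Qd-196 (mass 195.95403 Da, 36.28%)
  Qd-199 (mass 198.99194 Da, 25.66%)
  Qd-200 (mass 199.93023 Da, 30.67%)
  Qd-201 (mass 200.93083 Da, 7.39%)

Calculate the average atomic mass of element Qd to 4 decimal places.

198.3208 Da

Average mass = Σ (abundance × isotope mass) = 0.3628 × 195.95403 + 0.2566 × 198.99194 + 0.3067 × 199.93023 + 0.0739 × 200.93083
= 71.092122 + 51.061332 + 61.318602 + 14.848788 = 198.320844 Da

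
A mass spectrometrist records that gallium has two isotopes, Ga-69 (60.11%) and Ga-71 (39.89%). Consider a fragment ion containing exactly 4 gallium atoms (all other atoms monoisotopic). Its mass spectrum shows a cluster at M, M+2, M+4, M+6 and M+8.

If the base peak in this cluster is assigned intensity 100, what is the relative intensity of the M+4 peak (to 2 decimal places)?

(0.6011 + 0.3989)^4 gives M 0.1306, M+2 0.3465, M+4 0.3450, M+6 0.1526, M+8 0.0253; the largest is M+2.
P(M+2) = C(4,1) × 0.6011^3 × 0.3989^1 = 4 × 0.21719018 × 0.3989 = 0.346549 (base)
P(M+4) = C(4,2) × 0.6011^2 × 0.3989^2 = 6 × 0.36132121 × 0.15912121 = 0.344963
Relative intensity = 0.344963 / 0.346549 × 100 = 99.54

99.54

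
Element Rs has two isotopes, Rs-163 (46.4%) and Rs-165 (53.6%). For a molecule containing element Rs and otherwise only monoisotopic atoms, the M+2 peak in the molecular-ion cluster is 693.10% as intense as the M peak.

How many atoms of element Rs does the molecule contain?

6

With n Rs atoms, P(M+2)/P(M) = C(n,1)·p^(n−1)q / p^n = n·q/p = n · 0.536/0.464.
n = 6.9310 × 0.464/0.536 = 6.00 ≈ 6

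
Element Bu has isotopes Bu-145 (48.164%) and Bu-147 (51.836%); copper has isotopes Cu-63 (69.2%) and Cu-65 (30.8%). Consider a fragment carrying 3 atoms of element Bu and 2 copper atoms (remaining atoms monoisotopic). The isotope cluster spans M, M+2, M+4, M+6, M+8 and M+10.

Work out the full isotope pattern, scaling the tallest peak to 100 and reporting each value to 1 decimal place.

15.3 : 62.9 : 100.0 : 76.1 : 27.5 : 3.8

Element Bu pattern (n=3): 0.11172945 : 0.36074293 : 0.3882458 : 0.13928182
Copper pattern (n=2): 0.478864 : 0.426272 : 0.094864
Convolve the two distributions (both contribute in 2-u steps):
  M: 0.11172945×0.478864 = 0.053503
  M+2: 0.11172945×0.426272 + 0.36074293×0.478864 = 0.220374
  M+4: 0.11172945×0.094864 + 0.36074293×0.426272 + 0.3882458×0.478864 = 0.350291
  M+6: 0.36074293×0.094864 + 0.3882458×0.426272 + 0.13928182×0.478864 = 0.266417
  M+8: 0.3882458×0.094864 + 0.13928182×0.426272 = 0.096202
  M+10: 0.13928182×0.094864 = 0.013213
Scale to base peak (0.350291) = 100: 15.3 : 62.9 : 100.0 : 76.1 : 27.5 : 3.8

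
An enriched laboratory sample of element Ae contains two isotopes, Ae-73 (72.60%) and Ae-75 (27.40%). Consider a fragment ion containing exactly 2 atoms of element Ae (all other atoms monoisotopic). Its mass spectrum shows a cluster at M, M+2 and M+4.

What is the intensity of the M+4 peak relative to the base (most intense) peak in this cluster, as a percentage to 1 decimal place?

Binomial terms of (0.7260 + 0.2740)^2: M 0.5271, M+2 0.3978, M+4 0.0751 → M is the base peak.
P(M) = C(2,0) × 0.7260^2 × 0.2740^0 = 1 × 0.527076 × 1.0000 = 0.527076 (base)
P(M+4) = C(2,2) × 0.7260^0 × 0.2740^2 = 1 × 1.0000 × 0.075076 = 0.075076
Relative intensity = 0.075076 / 0.527076 × 100 = 14.2

14.2%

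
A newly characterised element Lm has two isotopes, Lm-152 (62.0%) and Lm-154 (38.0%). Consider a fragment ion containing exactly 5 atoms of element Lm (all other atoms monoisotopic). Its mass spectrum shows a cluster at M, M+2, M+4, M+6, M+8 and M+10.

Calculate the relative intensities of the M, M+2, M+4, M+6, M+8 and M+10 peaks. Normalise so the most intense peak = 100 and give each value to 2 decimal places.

26.62 : 81.58 : 100.00 : 61.29 : 18.78 : 2.30

The 5 Lm atoms are independent, so intensities follow the terms of (0.620 + 0.380)^5.
P(M) = 0.620^5 = 0.091613
P(M+2) = 5 × 0.620^4 × 0.380^1 = 0.280750
P(M+4) = 10 × 0.620^3 × 0.380^2 = 0.344146
P(M+6) = 10 × 0.620^2 × 0.380^3 = 0.210928
P(M+8) = 5 × 0.620^1 × 0.380^4 = 0.064639
P(M+10) = 0.380^5 = 0.007924
The M+4 peak is largest (0.344146); scaling to 100 gives 26.62 : 81.58 : 100.00 : 61.29 : 18.78 : 2.30.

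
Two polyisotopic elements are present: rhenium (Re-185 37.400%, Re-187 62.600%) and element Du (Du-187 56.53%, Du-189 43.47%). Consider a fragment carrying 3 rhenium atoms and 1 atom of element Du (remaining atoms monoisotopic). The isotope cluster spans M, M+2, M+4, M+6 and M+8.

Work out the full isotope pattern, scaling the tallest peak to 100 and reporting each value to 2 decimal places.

Rhenium pattern (n=3): 0.05231362 : 0.26268713 : 0.43968487 : 0.24531438
Element Du pattern (n=1): 0.5653 : 0.4347
Convolve the two distributions (both contribute in 2-u steps):
  M: 0.05231362×0.5653 = 0.029573
  M+2: 0.05231362×0.4347 + 0.26268713×0.5653 = 0.171238
  M+4: 0.26268713×0.4347 + 0.43968487×0.5653 = 0.362744
  M+6: 0.43968487×0.4347 + 0.24531438×0.5653 = 0.329807
  M+8: 0.24531438×0.4347 = 0.106638
Scale to base peak (0.362744) = 100: 8.15 : 47.21 : 100.00 : 90.92 : 29.40

8.15 : 47.21 : 100.00 : 90.92 : 29.40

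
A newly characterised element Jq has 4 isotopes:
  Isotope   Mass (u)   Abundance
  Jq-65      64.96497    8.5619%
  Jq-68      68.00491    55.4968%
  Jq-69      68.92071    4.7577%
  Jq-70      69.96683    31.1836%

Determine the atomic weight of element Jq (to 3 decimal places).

Ar = Σ fᵢ·mᵢ = 0.085619 × 64.96497 + 0.554968 × 68.00491 + 0.047577 × 68.92071 + 0.311836 × 69.96683
= 5.562236 + 37.740549 + 3.279041 + 21.818176 = 68.400002 u

68.400 u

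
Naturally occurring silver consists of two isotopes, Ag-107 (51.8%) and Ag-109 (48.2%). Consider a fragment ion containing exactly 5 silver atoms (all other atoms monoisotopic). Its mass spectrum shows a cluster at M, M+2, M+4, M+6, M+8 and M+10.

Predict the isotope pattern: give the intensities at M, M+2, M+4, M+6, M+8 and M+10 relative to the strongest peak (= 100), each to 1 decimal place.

11.5 : 53.7 : 100.0 : 93.1 : 43.3 : 8.1

Each Ag atom is independently Ag-107 (p = 0.518) or Ag-109 (q = 0.482); the cluster is the binomial expansion (p + q)^5.
P(M) = 0.518^5 = 0.037295
P(M+2) = 5 × 0.518^4 × 0.482^1 = 0.173515
P(M+4) = 10 × 0.518^3 × 0.482^2 = 0.322911
P(M+6) = 10 × 0.518^2 × 0.482^3 = 0.300470
P(M+8) = 5 × 0.518^1 × 0.482^4 = 0.139794
P(M+10) = 0.482^5 = 0.026016
The M+4 peak is largest (0.322911); scaling to 100 gives 11.5 : 53.7 : 100.0 : 93.1 : 43.3 : 8.1.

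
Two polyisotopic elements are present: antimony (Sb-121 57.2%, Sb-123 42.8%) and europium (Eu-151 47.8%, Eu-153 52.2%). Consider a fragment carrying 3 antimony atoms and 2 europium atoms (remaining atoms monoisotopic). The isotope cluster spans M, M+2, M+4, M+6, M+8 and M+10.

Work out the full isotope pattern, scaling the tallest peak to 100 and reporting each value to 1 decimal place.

12.9 : 57.0 : 100.0 : 87.0 : 37.5 : 6.4

Antimony pattern (n=3): 0.18714925 : 0.42010426 : 0.31434374 : 0.07840275
Europium pattern (n=2): 0.228484 : 0.499032 : 0.272484
Convolve the two distributions (both contribute in 2-u steps):
  M: 0.18714925×0.228484 = 0.042761
  M+2: 0.18714925×0.499032 + 0.42010426×0.228484 = 0.189381
  M+4: 0.18714925×0.272484 + 0.42010426×0.499032 + 0.31434374×0.228484 = 0.332463
  M+6: 0.42010426×0.272484 + 0.31434374×0.499032 + 0.07840275×0.228484 = 0.289253
  M+8: 0.31434374×0.272484 + 0.07840275×0.499032 = 0.124779
  M+10: 0.07840275×0.272484 = 0.021363
Scale to base peak (0.332463) = 100: 12.9 : 57.0 : 100.0 : 87.0 : 37.5 : 6.4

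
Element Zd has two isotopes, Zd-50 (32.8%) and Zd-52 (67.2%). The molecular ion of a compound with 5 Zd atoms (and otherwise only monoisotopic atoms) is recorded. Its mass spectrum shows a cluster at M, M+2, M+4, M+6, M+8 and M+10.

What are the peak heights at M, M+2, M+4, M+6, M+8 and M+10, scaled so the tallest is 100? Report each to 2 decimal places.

Each Zd atom is independently Zd-50 (p = 0.328) or Zd-52 (q = 0.672); the cluster is the binomial expansion (p + q)^5.
P(M) = 0.328^5 = 0.003796
P(M+2) = 5 × 0.328^4 × 0.672^1 = 0.038890
P(M+4) = 10 × 0.328^3 × 0.672^2 = 0.159353
P(M+6) = 10 × 0.328^2 × 0.672^3 = 0.326479
P(M+8) = 5 × 0.328^1 × 0.672^4 = 0.334442
P(M+10) = 0.672^5 = 0.137040
The M+8 peak is largest (0.334442); scaling to 100 gives 1.14 : 11.63 : 47.65 : 97.62 : 100.00 : 40.98.

1.14 : 11.63 : 47.65 : 97.62 : 100.00 : 40.98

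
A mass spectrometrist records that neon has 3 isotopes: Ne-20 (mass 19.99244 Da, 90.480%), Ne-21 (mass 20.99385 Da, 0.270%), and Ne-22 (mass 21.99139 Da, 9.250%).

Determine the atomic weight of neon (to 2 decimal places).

Average mass = Σ (abundance × isotope mass) = 0.90480 × 19.99244 + 0.00270 × 20.99385 + 0.09250 × 21.99139
= 18.089160 + 0.056683 + 2.034204 = 20.180047 Da

20.18 Da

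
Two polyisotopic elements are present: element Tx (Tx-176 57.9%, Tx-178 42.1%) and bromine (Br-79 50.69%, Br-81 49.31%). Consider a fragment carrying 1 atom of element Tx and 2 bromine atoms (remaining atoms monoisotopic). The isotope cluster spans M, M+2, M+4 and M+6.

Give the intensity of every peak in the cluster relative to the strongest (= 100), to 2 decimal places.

Element Tx pattern (n=1): 0.5790 : 0.4210
Bromine pattern (n=2): 0.25694761 : 0.49990478 : 0.24314761
Convolve the two distributions (both contribute in 2-u steps):
  M: 0.5790×0.25694761 = 0.148773
  M+2: 0.5790×0.49990478 + 0.4210×0.25694761 = 0.397620
  M+4: 0.5790×0.24314761 + 0.4210×0.49990478 = 0.351242
  M+6: 0.4210×0.24314761 = 0.102365
Scale to base peak (0.397620) = 100: 37.42 : 100.00 : 88.34 : 25.74

37.42 : 100.00 : 88.34 : 25.74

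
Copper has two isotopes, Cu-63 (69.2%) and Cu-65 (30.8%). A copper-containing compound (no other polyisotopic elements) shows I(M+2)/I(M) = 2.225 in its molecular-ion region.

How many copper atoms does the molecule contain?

The M+2/M ratio from n Cu atoms is n · q/p = n · 0.308/0.692.
n = 2.225 × 0.692/0.308 = 5.00 ≈ 5

5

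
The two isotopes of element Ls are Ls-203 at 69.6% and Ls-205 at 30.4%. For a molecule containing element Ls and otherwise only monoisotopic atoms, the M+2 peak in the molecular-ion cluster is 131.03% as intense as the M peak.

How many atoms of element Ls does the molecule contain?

3

The M+2/M ratio from n Ls atoms is n · q/p = n · 0.304/0.696.
n = 1.3103 × 0.696/0.304 = 3.00 ≈ 3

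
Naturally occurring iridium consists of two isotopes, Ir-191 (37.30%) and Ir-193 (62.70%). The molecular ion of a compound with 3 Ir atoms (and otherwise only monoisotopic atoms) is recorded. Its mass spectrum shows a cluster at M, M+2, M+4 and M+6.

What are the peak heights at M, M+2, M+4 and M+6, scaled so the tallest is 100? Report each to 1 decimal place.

11.8 : 59.5 : 100.0 : 56.0

Each Ir atom is independently Ir-191 (p = 0.3730) or Ir-193 (q = 0.6270); the cluster is the binomial expansion (p + q)^3.
P(M) = 0.3730^3 = 0.051895
P(M+2) = 3 × 0.3730^2 × 0.6270^1 = 0.261702
P(M+4) = 3 × 0.3730^1 × 0.6270^2 = 0.439911
P(M+6) = 0.6270^3 = 0.246492
The M+4 peak is largest (0.439911); scaling to 100 gives 11.8 : 59.5 : 100.0 : 56.0.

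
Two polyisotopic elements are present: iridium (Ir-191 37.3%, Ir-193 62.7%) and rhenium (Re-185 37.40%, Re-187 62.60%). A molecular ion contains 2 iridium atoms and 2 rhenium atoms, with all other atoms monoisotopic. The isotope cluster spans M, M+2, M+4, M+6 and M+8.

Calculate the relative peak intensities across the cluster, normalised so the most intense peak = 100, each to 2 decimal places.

Iridium pattern (n=2): 0.139129 : 0.467742 : 0.393129
Rhenium pattern (n=2): 0.139876 : 0.468248 : 0.391876
Convolve the two distributions (both contribute in 2-u steps):
  M: 0.139129×0.139876 = 0.019461
  M+2: 0.139129×0.468248 + 0.467742×0.139876 = 0.130573
  M+4: 0.139129×0.391876 + 0.467742×0.468248 + 0.393129×0.139876 = 0.328530
  M+6: 0.467742×0.391876 + 0.393129×0.468248 = 0.367379
  M+8: 0.393129×0.391876 = 0.154058
Scale to base peak (0.367379) = 100: 5.30 : 35.54 : 89.43 : 100.00 : 41.93

5.30 : 35.54 : 89.43 : 100.00 : 41.93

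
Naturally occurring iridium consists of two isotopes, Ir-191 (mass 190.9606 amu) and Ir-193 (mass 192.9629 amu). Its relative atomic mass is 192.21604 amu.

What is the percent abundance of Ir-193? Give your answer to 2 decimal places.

With x = fraction of Ir-191 (so Ir-193 is 1 − x):
190.9606·x + 192.9629·(1 − x) = 192.21604
(190.9606 − 192.9629)·x = 192.21604 − 192.9629
x = -0.74686 / -2.0023 = 0.37300 → 37.30% Ir-191, 62.70% Ir-193.

62.70%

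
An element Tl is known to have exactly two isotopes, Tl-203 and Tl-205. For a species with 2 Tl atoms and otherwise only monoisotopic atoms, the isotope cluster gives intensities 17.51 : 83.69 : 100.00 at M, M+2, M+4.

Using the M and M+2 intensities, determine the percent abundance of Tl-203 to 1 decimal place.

Write p for the Tl-203 fraction. I(M+2)/I(M) = [C(2,1)·p^1·(1−p)] / p^2 = 2·(1−p)/p = 83.69/17.51 = 4.7796
(1−p)/p = 4.7796/2 = 2.3898  ⇒  p = 1/(1 + 2.3898) = 0.2950
Tl-203: 29.5%, Tl-205: 70.5%.

29.5%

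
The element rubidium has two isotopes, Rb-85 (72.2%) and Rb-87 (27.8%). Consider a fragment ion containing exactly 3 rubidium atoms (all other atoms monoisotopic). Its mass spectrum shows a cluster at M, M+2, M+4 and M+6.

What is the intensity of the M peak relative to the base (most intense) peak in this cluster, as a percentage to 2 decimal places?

Binomial terms of (0.722 + 0.278)^3: M 0.3764, M+2 0.4348, M+4 0.1674, M+6 0.0215 → M+2 is the base peak.
P(M+2) = C(3,1) × 0.722^2 × 0.278^1 = 3 × 0.521284 × 0.2780 = 0.434751 (base)
P(M) = C(3,0) × 0.722^3 × 0.278^0 = 1 × 0.37636705 × 1.0000 = 0.376367
Relative intensity = 0.376367 / 0.434751 × 100 = 86.57

86.57%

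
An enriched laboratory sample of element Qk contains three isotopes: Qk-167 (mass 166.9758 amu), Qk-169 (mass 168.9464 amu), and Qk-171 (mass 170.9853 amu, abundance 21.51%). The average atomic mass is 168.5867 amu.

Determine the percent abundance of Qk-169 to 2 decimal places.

37.98%

Let x and y be the fractions of Qk-167 and Qk-169. Then x + y = 1 − 0.2151 = 0.7849 and 166.9758x + 168.9464y = 168.5867 − 0.2151×170.9853 = 131.80776197.
Substituting: 166.9758x + 168.9464(0.7849 − x) = 131.80776197
(166.9758 − 168.9464)x = -0.79826739  ⇒  x = 0.40509, y = 0.37981
Qk-167: 40.51%, Qk-169: 37.98%.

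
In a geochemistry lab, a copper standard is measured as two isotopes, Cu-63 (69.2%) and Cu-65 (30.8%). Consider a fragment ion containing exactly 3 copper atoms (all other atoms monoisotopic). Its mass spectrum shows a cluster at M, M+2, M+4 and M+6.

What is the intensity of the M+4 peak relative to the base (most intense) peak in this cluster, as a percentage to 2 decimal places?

Binomial terms of (0.692 + 0.308)^3: M 0.3314, M+2 0.4425, M+4 0.1969, M+6 0.0292 → M+2 is the base peak.
P(M+2) = C(3,1) × 0.692^2 × 0.308^1 = 3 × 0.478864 × 0.3080 = 0.442470 (base)
P(M+4) = C(3,2) × 0.692^1 × 0.308^2 = 3 × 0.6920 × 0.094864 = 0.196938
Relative intensity = 0.196938 / 0.442470 × 100 = 44.51

44.51%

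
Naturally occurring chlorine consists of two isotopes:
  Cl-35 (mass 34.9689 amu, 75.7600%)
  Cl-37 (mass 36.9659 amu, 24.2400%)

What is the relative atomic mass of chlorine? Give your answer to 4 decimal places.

Weight each isotope mass by its fractional abundance: 0.757600 × 34.9689 + 0.242400 × 36.9659
= 26.49244 + 8.96053 = 35.45297 amu

35.4530 amu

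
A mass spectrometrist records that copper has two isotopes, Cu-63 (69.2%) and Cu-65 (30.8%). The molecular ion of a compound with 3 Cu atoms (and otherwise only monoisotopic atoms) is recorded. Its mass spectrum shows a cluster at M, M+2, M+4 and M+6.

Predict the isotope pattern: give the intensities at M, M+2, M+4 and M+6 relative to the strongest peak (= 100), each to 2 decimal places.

74.89 : 100.00 : 44.51 : 6.60

Each Cu atom is independently Cu-63 (p = 0.692) or Cu-65 (q = 0.308); the cluster is the binomial expansion (p + q)^3.
P(M) = 0.692^3 = 0.331374
P(M+2) = 3 × 0.692^2 × 0.308^1 = 0.442470
P(M+4) = 3 × 0.692^1 × 0.308^2 = 0.196938
P(M+6) = 0.308^3 = 0.029218
The M+2 peak is largest (0.442470); scaling to 100 gives 74.89 : 100.00 : 44.51 : 6.60.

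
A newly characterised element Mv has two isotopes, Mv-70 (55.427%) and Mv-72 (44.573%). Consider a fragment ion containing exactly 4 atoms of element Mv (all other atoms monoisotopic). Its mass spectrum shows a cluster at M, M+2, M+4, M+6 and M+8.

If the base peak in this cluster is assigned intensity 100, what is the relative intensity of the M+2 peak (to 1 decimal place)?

Binomial terms of (0.55427 + 0.44573)^4: M 0.0944, M+2 0.3036, M+4 0.3662, M+6 0.1963, M+8 0.0395 → M+4 is the base peak.
P(M+4) = C(4,2) × 0.55427^2 × 0.44573^2 = 6 × 0.30721523 × 0.19867523 = 0.366216 (base)
P(M+2) = C(4,1) × 0.55427^3 × 0.44573^1 = 4 × 0.17028019 × 0.44573 = 0.303596
Relative intensity = 0.303596 / 0.366216 × 100 = 82.9

82.9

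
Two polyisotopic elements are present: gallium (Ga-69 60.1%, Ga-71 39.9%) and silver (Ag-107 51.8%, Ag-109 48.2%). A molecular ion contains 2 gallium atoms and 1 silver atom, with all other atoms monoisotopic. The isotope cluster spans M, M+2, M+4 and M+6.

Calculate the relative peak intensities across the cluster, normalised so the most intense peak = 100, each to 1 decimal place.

44.3 : 100.0 : 74.2 : 18.2

Gallium pattern (n=2): 0.361201 : 0.479598 : 0.159201
Silver pattern (n=1): 0.5180 : 0.4820
Convolve the two distributions (both contribute in 2-u steps):
  M: 0.361201×0.5180 = 0.187102
  M+2: 0.361201×0.4820 + 0.479598×0.5180 = 0.422531
  M+4: 0.479598×0.4820 + 0.159201×0.5180 = 0.313632
  M+6: 0.159201×0.4820 = 0.076735
Scale to base peak (0.422531) = 100: 44.3 : 100.0 : 74.2 : 18.2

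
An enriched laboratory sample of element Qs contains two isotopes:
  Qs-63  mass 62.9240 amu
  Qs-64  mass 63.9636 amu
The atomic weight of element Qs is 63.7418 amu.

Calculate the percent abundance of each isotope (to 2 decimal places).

Qs-63: 21.34%, Qs-64: 78.66%

Let x be the fractional abundance of Qs-63; then Qs-64 has abundance 1 − x.
62.9240·x + 63.9636·(1 − x) = 63.7418
(62.9240 − 63.9636)·x = 63.7418 − 63.9636
x = -0.2218 / -1.0396 = 0.21335 → 21.34% Qs-63, 78.66% Qs-64.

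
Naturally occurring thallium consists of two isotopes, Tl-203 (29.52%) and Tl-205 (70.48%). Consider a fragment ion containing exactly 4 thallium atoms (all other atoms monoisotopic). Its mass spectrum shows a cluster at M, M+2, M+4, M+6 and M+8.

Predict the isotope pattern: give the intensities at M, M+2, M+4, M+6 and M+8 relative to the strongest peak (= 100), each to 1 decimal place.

1.8 : 17.5 : 62.8 : 100.0 : 59.7

The 4 Tl atoms are independent, so intensities follow the terms of (0.2952 + 0.7048)^4.
P(M) = 0.2952^4 = 0.007594
P(M+2) = 4 × 0.2952^3 × 0.7048^1 = 0.072523
P(M+4) = 6 × 0.2952^2 × 0.7048^2 = 0.259726
P(M+6) = 4 × 0.2952^1 × 0.7048^3 = 0.413403
P(M+8) = 0.7048^4 = 0.246754
The M+6 peak is largest (0.413403); scaling to 100 gives 1.8 : 17.5 : 62.8 : 100.0 : 59.7.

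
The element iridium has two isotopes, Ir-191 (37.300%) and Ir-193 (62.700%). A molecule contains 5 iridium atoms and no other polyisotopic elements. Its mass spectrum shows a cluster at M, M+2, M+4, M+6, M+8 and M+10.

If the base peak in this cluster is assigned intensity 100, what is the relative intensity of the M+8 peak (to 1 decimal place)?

(0.37300 + 0.62700)^5 gives M 0.0072, M+2 0.0607, M+4 0.2040, M+6 0.3429, M+8 0.2882, M+10 0.0969; the largest is M+6.
P(M+6) = C(5,3) × 0.37300^2 × 0.62700^3 = 10 × 0.139129 × 0.24649188 = 0.342942 (base)
P(M+8) = C(5,4) × 0.37300^1 × 0.62700^4 = 5 × 0.3730 × 0.15455041 = 0.288237
Relative intensity = 0.288237 / 0.342942 × 100 = 84.0

84.0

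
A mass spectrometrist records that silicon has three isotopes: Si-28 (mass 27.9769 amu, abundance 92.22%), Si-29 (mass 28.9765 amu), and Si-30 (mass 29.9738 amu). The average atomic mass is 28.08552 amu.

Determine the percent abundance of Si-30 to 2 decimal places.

Let x and y be the fractions of Si-29 and Si-30. Then x + y = 1 − 0.9222 = 0.0778 and 28.9765x + 29.9738y = 28.08552 − 0.9222×27.9769 = 2.28522282.
Substituting: 28.9765x + 29.9738(0.0778 − x) = 2.28522282
(28.9765 − 29.9738)x = -0.04673882  ⇒  x = 0.04687, y = 0.03093
Si-29: 4.69%, Si-30: 3.09%.

3.09%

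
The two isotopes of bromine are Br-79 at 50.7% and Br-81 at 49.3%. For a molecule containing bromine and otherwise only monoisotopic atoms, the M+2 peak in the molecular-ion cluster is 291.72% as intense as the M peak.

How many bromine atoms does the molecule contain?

3

For n independent Br atoms, I(M+2)/I(M) = n · (abundance Br-81) / (abundance Br-79) = n · 0.493/0.507.
n = 2.9172 × 0.507/0.493 = 3.00 ≈ 3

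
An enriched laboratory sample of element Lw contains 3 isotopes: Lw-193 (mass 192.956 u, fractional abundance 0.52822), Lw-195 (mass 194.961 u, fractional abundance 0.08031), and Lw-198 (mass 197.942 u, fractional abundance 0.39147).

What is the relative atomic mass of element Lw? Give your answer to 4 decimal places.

195.0689 u

Ar = Σ fᵢ·mᵢ = 0.52822 × 192.956 + 0.08031 × 194.961 + 0.39147 × 197.942
= 101.92322 + 15.65732 + 77.48835 = 195.06889 u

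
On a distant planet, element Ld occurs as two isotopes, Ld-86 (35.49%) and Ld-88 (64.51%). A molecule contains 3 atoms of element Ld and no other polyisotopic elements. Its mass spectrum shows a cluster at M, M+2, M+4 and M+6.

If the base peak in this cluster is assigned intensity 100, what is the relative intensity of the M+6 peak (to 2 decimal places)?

60.59

Binomial terms of (0.3549 + 0.6451)^3: M 0.0447, M+2 0.2438, M+4 0.4431, M+6 0.2685 → M+4 is the base peak.
P(M+4) = C(3,2) × 0.3549^1 × 0.6451^2 = 3 × 0.3549 × 0.41615401 = 0.443079 (base)
P(M+6) = C(3,3) × 0.3549^0 × 0.6451^3 = 1 × 1.0000 × 0.26846095 = 0.268461
Relative intensity = 0.268461 / 0.443079 × 100 = 60.59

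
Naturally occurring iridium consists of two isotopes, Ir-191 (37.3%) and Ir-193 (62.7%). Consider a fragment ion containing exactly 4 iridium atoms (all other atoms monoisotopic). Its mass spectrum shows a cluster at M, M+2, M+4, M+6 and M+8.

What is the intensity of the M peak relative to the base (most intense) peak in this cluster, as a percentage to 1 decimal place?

5.3%

Term probabilities: M 0.0194, M+2 0.1302, M+4 0.3282, M+6 0.3678, M+8 0.1546. Base peak = M+6.
P(M+6) = C(4,3) × 0.373^1 × 0.627^3 = 4 × 0.3730 × 0.24649188 = 0.367766 (base)
P(M) = C(4,0) × 0.373^4 × 0.627^0 = 1 × 0.01935688 × 1.0000 = 0.019357
Relative intensity = 0.019357 / 0.367766 × 100 = 5.3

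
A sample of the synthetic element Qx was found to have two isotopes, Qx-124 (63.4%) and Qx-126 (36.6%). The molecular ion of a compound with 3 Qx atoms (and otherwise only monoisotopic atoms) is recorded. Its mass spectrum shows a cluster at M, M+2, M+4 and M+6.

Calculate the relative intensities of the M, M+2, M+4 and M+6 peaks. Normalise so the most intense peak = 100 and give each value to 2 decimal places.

57.74 : 100.00 : 57.73 : 11.11

The 3 Qx atoms are independent, so intensities follow the terms of (0.634 + 0.366)^3.
P(M) = 0.634^3 = 0.254840
P(M+2) = 3 × 0.634^2 × 0.366^1 = 0.441348
P(M+4) = 3 × 0.634^1 × 0.366^2 = 0.254784
P(M+6) = 0.366^3 = 0.049028
The M+2 peak is largest (0.441348); scaling to 100 gives 57.74 : 100.00 : 57.73 : 11.11.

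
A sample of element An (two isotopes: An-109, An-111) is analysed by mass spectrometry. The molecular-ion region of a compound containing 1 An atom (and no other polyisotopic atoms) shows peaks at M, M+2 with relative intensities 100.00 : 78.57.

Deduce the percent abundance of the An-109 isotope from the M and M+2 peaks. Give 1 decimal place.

56.0%

If p is the fraction of An that is An-109, then I(M+2)/I(M) = [C(1,1)·p^0·(1−p)] / p^1 = 1·(1−p)/p = 78.57/100.00 = 0.7857
(1−p)/p = 0.7857/1 = 0.7857  ⇒  p = 1/(1 + 0.7857) = 0.5600
An-109: 56.0%, An-111: 44.0%.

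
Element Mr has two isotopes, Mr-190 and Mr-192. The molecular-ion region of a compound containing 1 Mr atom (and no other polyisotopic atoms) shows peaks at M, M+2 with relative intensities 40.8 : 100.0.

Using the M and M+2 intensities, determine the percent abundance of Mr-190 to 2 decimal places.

Write p for the Mr-190 fraction. I(M+2)/I(M) = [C(1,1)·p^0·(1−p)] / p^1 = 1·(1−p)/p = 100.0/40.8 = 2.4510
(1−p)/p = 2.4510/1 = 2.4510  ⇒  p = 1/(1 + 2.4510) = 0.2898
Mr-190: 28.98%, Mr-192: 71.02%.

28.98%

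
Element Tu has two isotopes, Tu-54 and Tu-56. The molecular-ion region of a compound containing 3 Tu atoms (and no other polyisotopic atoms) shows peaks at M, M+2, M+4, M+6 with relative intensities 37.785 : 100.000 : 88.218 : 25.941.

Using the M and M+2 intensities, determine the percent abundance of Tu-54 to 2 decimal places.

53.13%

Write p for the Tu-54 fraction. I(M+2)/I(M) = [C(3,1)·p^2·(1−p)] / p^3 = 3·(1−p)/p = 100.000/37.785 = 2.6466
(1−p)/p = 2.6466/3 = 0.8822  ⇒  p = 1/(1 + 0.8822) = 0.5313
Tu-54: 53.13%, Tu-56: 46.87%.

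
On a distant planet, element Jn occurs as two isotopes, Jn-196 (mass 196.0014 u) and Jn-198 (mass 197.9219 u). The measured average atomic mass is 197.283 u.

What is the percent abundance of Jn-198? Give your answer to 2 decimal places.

66.73%

Writing the weighted mean with unknown fraction x of Jn-196:
196.0014·x + 197.9219·(1 − x) = 197.283
(196.0014 − 197.9219)·x = 197.283 − 197.9219
x = -0.6389 / -1.9205 = 0.33267 → 33.27% Jn-196, 66.73% Jn-198.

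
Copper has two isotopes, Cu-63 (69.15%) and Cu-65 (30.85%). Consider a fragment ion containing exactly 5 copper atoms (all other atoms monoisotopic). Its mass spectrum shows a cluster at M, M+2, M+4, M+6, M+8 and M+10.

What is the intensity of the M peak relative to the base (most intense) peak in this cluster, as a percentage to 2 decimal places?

Binomial terms of (0.6915 + 0.3085)^5: M 0.1581, M+2 0.3527, M+4 0.3147, M+6 0.1404, M+8 0.0313, M+10 0.0028 → M+2 is the base peak.
P(M+2) = C(5,1) × 0.6915^4 × 0.3085^1 = 5 × 0.2286487 × 0.3085 = 0.352691 (base)
P(M) = C(5,0) × 0.6915^5 × 0.3085^0 = 1 × 0.15811058 × 1.0000 = 0.158111
Relative intensity = 0.158111 / 0.352691 × 100 = 44.83

44.83%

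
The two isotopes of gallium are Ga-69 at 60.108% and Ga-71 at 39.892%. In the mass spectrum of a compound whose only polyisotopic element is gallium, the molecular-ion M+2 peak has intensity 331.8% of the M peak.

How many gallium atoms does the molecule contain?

With n Ga atoms, P(M+2)/P(M) = C(n,1)·p^(n−1)q / p^n = n·q/p = n · 0.39892/0.60108.
n = 3.318 × 0.60108/0.39892 = 5.00 ≈ 5

5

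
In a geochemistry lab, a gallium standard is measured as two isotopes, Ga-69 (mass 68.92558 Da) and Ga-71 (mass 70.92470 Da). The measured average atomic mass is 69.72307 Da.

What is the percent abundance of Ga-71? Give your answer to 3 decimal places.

Let x be the fractional abundance of Ga-69; then Ga-71 has abundance 1 − x.
68.92558·x + 70.92470·(1 − x) = 69.72307
(68.92558 − 70.92470)·x = 69.72307 − 70.92470
x = -1.20163 / -1.99912 = 0.60108 → 60.108% Ga-69, 39.892% Ga-71.

39.892%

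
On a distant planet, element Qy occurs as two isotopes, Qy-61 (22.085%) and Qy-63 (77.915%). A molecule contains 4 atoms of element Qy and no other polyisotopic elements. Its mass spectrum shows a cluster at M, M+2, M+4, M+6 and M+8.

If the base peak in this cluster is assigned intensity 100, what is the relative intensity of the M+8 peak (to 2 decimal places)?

Term probabilities: M 0.0024, M+2 0.0336, M+4 0.1777, M+6 0.4179, M+8 0.3685. Base peak = M+6.
P(M+6) = C(4,3) × 0.22085^1 × 0.77915^3 = 4 × 0.22085 × 0.47300227 = 0.417850 (base)
P(M+8) = C(4,4) × 0.22085^0 × 0.77915^4 = 1 × 1.0000 × 0.36853972 = 0.368540
Relative intensity = 0.368540 / 0.417850 × 100 = 88.20

88.20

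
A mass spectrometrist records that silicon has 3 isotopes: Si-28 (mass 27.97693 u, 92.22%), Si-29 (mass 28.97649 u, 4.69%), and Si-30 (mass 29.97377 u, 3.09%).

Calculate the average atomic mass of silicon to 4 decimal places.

28.0855 u

Average mass = Σ (abundance × isotope mass) = 0.9222 × 27.97693 + 0.0469 × 28.97649 + 0.0309 × 29.97377
= 25.800325 + 1.358997 + 0.926189 = 28.085511 u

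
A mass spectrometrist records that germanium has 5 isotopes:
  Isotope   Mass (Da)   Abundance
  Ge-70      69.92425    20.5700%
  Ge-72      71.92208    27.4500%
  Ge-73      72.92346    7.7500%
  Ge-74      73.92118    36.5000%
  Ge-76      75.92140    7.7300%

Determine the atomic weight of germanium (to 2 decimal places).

72.63 Da

Ar = Σ fᵢ·mᵢ = 0.205700 × 69.92425 + 0.274500 × 71.92208 + 0.077500 × 72.92346 + 0.365000 × 73.92118 + 0.077300 × 75.92140
= 14.383418 + 19.742611 + 5.651568 + 26.981231 + 5.868724 = 72.627552 Da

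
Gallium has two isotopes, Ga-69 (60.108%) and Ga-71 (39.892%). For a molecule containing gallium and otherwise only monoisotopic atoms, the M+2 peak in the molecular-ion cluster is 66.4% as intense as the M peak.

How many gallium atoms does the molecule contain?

1

For n independent Ga atoms, I(M+2)/I(M) = n · (abundance Ga-71) / (abundance Ga-69) = n · 0.39892/0.60108.
n = 0.664 × 0.60108/0.39892 = 1.00 ≈ 1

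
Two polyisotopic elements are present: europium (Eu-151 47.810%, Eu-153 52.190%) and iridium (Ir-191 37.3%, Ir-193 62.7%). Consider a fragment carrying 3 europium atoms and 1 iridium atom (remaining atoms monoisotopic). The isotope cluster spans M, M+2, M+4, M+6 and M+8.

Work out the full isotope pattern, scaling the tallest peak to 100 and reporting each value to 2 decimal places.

11.01 : 54.58 : 100.00 : 80.51 : 24.08

Europium pattern (n=3): 0.10928391 : 0.3578871 : 0.39067407 : 0.14215492
Iridium pattern (n=1): 0.3730 : 0.6270
Convolve the two distributions (both contribute in 2-u steps):
  M: 0.10928391×0.3730 = 0.040763
  M+2: 0.10928391×0.6270 + 0.3578871×0.3730 = 0.202013
  M+4: 0.3578871×0.6270 + 0.39067407×0.3730 = 0.370117
  M+6: 0.39067407×0.6270 + 0.14215492×0.3730 = 0.297976
  M+8: 0.14215492×0.6270 = 0.089131
Scale to base peak (0.370117) = 100: 11.01 : 54.58 : 100.00 : 80.51 : 24.08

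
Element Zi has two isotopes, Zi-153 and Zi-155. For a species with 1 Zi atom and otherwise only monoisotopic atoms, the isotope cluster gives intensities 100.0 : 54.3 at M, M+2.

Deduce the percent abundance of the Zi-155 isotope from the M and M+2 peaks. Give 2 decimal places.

35.19%

If p is the fraction of Zi that is Zi-153, then I(M+2)/I(M) = [C(1,1)·p^0·(1−p)] / p^1 = 1·(1−p)/p = 54.3/100.0 = 0.5430
(1−p)/p = 0.5430/1 = 0.5430  ⇒  p = 1/(1 + 0.5430) = 0.6481
Zi-153: 64.81%, Zi-155: 35.19%.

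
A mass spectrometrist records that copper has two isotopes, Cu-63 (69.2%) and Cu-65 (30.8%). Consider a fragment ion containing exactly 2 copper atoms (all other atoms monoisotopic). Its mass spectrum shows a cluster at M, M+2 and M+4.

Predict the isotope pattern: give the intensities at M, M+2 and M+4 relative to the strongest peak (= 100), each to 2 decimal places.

The 2 Cu atoms are independent, so intensities follow the terms of (0.692 + 0.308)^2.
P(M) = 0.692^2 = 0.478864
P(M+2) = 2 × 0.692^1 × 0.308^1 = 0.426272
P(M+4) = 0.308^2 = 0.094864
The M peak is largest (0.478864); scaling to 100 gives 100.00 : 89.02 : 19.81.

100.00 : 89.02 : 19.81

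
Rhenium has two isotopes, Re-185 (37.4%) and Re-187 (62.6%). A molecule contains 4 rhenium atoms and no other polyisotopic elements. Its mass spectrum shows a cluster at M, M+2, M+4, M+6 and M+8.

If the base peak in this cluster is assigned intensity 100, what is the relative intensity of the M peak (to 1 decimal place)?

5.3

Binomial terms of (0.374 + 0.626)^4: M 0.0196, M+2 0.1310, M+4 0.3289, M+6 0.3670, M+8 0.1536 → M+6 is the base peak.
P(M+6) = C(4,3) × 0.374^1 × 0.626^3 = 4 × 0.3740 × 0.24531438 = 0.366990 (base)
P(M) = C(4,0) × 0.374^4 × 0.626^0 = 1 × 0.0195653 × 1.0000 = 0.019565
Relative intensity = 0.019565 / 0.366990 × 100 = 5.3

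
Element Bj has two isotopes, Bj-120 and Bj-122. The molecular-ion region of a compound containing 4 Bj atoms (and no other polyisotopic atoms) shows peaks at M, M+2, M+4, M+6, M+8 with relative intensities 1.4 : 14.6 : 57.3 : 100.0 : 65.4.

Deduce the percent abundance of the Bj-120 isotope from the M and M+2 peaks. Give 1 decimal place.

Write p for the Bj-120 fraction. I(M+2)/I(M) = [C(4,1)·p^3·(1−p)] / p^4 = 4·(1−p)/p = 14.6/1.4 = 10.4286
(1−p)/p = 10.4286/4 = 2.6071  ⇒  p = 1/(1 + 2.6071) = 0.2772
Bj-120: 27.7%, Bj-122: 72.3%.

27.7%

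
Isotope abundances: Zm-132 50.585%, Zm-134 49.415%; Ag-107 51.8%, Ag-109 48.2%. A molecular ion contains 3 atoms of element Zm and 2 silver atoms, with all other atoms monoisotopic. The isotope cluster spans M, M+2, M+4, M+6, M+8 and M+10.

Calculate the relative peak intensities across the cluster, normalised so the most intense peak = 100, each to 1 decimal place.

10.9 : 52.2 : 100.0 : 95.8 : 45.9 : 8.8

Element Zm pattern (n=3): 0.12943903 : 0.37933557 : 0.37056177 : 0.12066363
Silver pattern (n=2): 0.268324 : 0.499352 : 0.232324
Convolve the two distributions (both contribute in 2-u steps):
  M: 0.12943903×0.268324 = 0.034732
  M+2: 0.12943903×0.499352 + 0.37933557×0.268324 = 0.166420
  M+4: 0.12943903×0.232324 + 0.37933557×0.499352 + 0.37056177×0.268324 = 0.318924
  M+6: 0.37933557×0.232324 + 0.37056177×0.499352 + 0.12066363×0.268324 = 0.305546
  M+8: 0.37056177×0.232324 + 0.12066363×0.499352 = 0.146344
  M+10: 0.12066363×0.232324 = 0.028033
Scale to base peak (0.318924) = 100: 10.9 : 52.2 : 100.0 : 95.8 : 45.9 : 8.8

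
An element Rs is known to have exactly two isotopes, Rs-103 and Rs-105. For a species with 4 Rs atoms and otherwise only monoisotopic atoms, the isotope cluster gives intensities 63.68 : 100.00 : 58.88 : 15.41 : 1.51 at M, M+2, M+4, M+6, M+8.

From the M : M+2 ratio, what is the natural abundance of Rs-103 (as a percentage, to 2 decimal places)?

If p is the fraction of Rs that is Rs-103, then I(M+2)/I(M) = [C(4,1)·p^3·(1−p)] / p^4 = 4·(1−p)/p = 100.00/63.68 = 1.5704
(1−p)/p = 1.5704/4 = 0.3926  ⇒  p = 1/(1 + 0.3926) = 0.7181
Rs-103: 71.81%, Rs-105: 28.19%.

71.81%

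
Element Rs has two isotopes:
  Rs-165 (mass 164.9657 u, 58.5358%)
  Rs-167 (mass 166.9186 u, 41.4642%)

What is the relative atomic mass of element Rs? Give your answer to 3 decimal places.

Ar = Σ fᵢ·mᵢ = 0.585358 × 164.9657 + 0.414642 × 166.9186
= 96.56399 + 69.21146 = 165.77545 u

165.775 u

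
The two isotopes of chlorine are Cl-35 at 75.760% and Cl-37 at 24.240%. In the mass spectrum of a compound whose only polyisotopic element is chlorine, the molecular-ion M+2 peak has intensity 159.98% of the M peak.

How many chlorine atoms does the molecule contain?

For n independent Cl atoms, I(M+2)/I(M) = n · (abundance Cl-37) / (abundance Cl-35) = n · 0.24240/0.75760.
n = 1.5998 × 0.75760/0.24240 = 5.00 ≈ 5

5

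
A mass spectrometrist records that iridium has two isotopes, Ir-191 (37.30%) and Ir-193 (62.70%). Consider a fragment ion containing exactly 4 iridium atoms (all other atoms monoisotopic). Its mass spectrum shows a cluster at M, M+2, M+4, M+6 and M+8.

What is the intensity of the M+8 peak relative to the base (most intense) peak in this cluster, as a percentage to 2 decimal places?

42.02%

Binomial terms of (0.3730 + 0.6270)^4: M 0.0194, M+2 0.1302, M+4 0.3282, M+6 0.3678, M+8 0.1546 → M+6 is the base peak.
P(M+6) = C(4,3) × 0.3730^1 × 0.6270^3 = 4 × 0.3730 × 0.24649188 = 0.367766 (base)
P(M+8) = C(4,4) × 0.3730^0 × 0.6270^4 = 1 × 1.0000 × 0.15455041 = 0.154550
Relative intensity = 0.154550 / 0.367766 × 100 = 42.02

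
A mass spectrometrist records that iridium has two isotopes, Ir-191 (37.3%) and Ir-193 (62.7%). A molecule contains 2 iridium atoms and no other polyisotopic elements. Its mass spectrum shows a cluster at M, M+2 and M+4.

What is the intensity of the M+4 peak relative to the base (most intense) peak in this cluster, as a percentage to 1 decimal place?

84.0%

(0.373 + 0.627)^2 gives M 0.1391, M+2 0.4677, M+4 0.3931; the largest is M+2.
P(M+2) = C(2,1) × 0.373^1 × 0.627^1 = 2 × 0.3730 × 0.6270 = 0.467742 (base)
P(M+4) = C(2,2) × 0.373^0 × 0.627^2 = 1 × 1.0000 × 0.393129 = 0.393129
Relative intensity = 0.393129 / 0.467742 × 100 = 84.0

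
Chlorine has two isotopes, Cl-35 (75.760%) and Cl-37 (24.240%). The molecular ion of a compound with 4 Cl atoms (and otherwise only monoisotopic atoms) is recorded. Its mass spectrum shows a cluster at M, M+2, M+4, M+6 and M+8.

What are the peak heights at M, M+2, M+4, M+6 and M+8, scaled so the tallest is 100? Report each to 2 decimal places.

78.14 : 100.00 : 47.99 : 10.24 : 0.82

Each Cl atom is independently Cl-35 (p = 0.75760) or Cl-37 (q = 0.24240); the cluster is the binomial expansion (p + q)^4.
P(M) = 0.75760^4 = 0.329428
P(M+2) = 4 × 0.75760^3 × 0.24240^1 = 0.421612
P(M+4) = 6 × 0.75760^2 × 0.24240^2 = 0.202347
P(M+6) = 4 × 0.75760^1 × 0.24240^3 = 0.043162
P(M+8) = 0.24240^4 = 0.003452
The M+2 peak is largest (0.421612); scaling to 100 gives 78.14 : 100.00 : 47.99 : 10.24 : 0.82.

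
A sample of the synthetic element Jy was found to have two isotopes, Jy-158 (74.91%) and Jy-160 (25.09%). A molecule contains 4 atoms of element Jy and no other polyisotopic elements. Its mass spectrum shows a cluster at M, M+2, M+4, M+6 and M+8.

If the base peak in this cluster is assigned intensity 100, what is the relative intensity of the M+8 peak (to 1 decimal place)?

0.9

Term probabilities: M 0.3149, M+2 0.4219, M+4 0.2119, M+6 0.0473, M+8 0.0040. Base peak = M+2.
P(M+2) = C(4,1) × 0.7491^3 × 0.2509^1 = 4 × 0.42035807 × 0.2509 = 0.421871 (base)
P(M+8) = C(4,4) × 0.7491^0 × 0.2509^4 = 1 × 1.0000 × 0.0039628 = 0.003963
Relative intensity = 0.003963 / 0.421871 × 100 = 0.9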